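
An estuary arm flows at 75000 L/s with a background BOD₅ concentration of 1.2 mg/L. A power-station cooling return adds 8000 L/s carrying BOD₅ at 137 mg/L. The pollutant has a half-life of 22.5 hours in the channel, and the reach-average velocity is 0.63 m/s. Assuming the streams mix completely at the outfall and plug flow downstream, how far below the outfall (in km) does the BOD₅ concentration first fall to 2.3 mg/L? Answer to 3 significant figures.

134 km

Mixed concentration C = ΣQC/ΣQ = (75000·1.200 + 8000·137.0) / 83000 = 1186000/83000 = 14.29 mg/L.
Half-life 22.5 h → k = ln 2 / 22.5 = 0.03081 h⁻¹ = 0.7394 d⁻¹.
Set 14.29·exp(−k·t) = 2.3 → t = ln(14.29/2.3)/k = 213500 s = 59.29 h.
Distance = v·t = 0.63·213500 = 134500 m = 134.5 km.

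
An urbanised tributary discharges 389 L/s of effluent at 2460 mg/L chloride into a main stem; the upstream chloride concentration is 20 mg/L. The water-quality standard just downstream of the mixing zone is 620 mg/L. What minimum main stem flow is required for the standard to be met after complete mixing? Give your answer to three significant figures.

Set C_mix = 620: (Q·20.00 + 389.0·2460) / (Q + 389.0) = 620
→ Q = 389.0·(2460 − 620)/(620 − 20.00) = 1193 L/s.

1190 L/s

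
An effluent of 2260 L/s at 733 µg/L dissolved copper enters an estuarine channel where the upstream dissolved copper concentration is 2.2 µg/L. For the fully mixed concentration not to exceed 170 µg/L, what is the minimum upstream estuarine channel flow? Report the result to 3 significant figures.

7580 L/s

Set C_mix = 170: (Q·2.200 + 2260·733.0) / (Q + 2260) = 170
→ Q = 2260·(733.0 − 170)/(170 − 2.200) = 7583 L/s.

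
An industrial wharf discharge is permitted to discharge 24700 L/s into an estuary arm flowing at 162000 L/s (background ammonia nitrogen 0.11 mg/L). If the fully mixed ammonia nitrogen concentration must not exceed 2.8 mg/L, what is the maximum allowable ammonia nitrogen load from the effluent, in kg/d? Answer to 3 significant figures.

43600 kg/d

Mass balance at the limit: 162000·0.1100 + 24700·Cₑ = 186700·2.8 → Cₑ = 20.44 mg/L.
24700 L/s = 24.70 m³/s. Load = 24.70 m³/s × 20.44 g/m³ × 86 400 s/d = 43630 kg/d.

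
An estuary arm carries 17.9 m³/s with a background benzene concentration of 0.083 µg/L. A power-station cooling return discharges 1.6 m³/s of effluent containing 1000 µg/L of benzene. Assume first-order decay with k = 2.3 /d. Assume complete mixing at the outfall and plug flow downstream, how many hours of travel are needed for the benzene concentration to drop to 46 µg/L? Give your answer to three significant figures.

6.05 h

Mixed concentration C = ΣQC/ΣQ = (17.90·0.08300 + 1.600·1000) / 19.50 = 1601/19.50 = 82.13 µg/L.
82.13·exp(−k·t) = 46 → t = ln(82.13/46)/k = 21770 s = 6.048 h.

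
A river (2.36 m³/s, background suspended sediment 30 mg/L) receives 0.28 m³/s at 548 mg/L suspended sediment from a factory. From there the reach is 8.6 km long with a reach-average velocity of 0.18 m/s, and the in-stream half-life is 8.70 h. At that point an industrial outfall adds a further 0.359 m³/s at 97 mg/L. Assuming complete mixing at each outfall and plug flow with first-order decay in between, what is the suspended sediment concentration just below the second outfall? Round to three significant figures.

Flow-weighted average: C = (2.360·30.00 + 0.2800·548.0) / 2.640 = 224.2/2.640 = 84.94 mg/L; combined flow 2.640 m³/s.
Travel time t = 8.6·1000 / 0.18 = 47780 s = 13.27 h.
Half-life 8.70 h → k = ln 2 / 8.70 = 0.07967 h⁻¹ = 1.912 d⁻¹.
First-order decay: C = 84.94·exp(−k·t) = 84.94·0.3474 = 29.51 mg/L.
Second outfall: C = (2.640·29.51 + 0.3590·97.00)/2.999 = 37.58 mg/L.

37.6 mg/L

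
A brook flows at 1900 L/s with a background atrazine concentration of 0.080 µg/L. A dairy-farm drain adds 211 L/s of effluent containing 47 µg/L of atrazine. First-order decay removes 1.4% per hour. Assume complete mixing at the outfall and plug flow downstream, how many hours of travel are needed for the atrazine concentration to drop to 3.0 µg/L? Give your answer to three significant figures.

32.9 h

Flow-weighted average: C = (1900·0.08000 + 211.0·47.00) / 2111 = 10070/2111 = 4.770 µg/L.
1.4%/h lost → k = −ln(1 − 0.014) = 0.01410 h⁻¹.
4.770·exp(−k·t) = 3.0 → t = ln(4.770/3.0)/k = 118400 s = 32.89 h.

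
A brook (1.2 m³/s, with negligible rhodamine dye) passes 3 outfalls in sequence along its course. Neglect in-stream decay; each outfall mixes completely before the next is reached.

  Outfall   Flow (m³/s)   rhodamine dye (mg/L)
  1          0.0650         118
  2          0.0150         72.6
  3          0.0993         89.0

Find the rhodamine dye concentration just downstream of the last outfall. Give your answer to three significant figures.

12.8 mg/L

Below outfall 1: Q → 1.265 m³/s, C = (1.200·0 + 0.06500·118.0)/1.265 = 6.063 mg/L.
Below outfall 2: Q → 1.280 m³/s, C = (1.265·6.063 + 0.01500·72.60)/1.280 = 6.843 mg/L.
Below outfall 3: Q → 1.379 m³/s, C = (1.280·6.843 + 0.09930·89.00)/1.379 = 12.76 mg/L.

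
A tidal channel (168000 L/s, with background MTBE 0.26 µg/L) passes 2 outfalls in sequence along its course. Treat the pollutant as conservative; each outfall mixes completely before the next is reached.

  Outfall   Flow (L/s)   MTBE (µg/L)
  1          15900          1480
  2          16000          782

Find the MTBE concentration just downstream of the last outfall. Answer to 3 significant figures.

Outfall 1: combined Q = 183900 L/s; C = (168000·0.2600 + 15900·1480)/183900 = 128.2 µg/L.
Outfall 2: combined Q = 199900 L/s; C = (183900·128.2 + 16000·782.0)/199900 = 180.5 µg/L.

181 µg/L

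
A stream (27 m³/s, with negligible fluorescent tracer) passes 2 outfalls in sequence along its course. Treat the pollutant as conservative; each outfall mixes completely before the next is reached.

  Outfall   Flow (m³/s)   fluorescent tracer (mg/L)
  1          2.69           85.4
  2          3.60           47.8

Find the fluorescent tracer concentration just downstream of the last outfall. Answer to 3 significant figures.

Outfall 1: combined Q = 29.69 m³/s; C = (27.00·0 + 2.690·85.40)/29.69 = 7.737 mg/L.
Outfall 2: combined Q = 33.29 m³/s; C = (29.69·7.737 + 3.600·47.80)/33.29 = 12.07 mg/L.

12.1 mg/L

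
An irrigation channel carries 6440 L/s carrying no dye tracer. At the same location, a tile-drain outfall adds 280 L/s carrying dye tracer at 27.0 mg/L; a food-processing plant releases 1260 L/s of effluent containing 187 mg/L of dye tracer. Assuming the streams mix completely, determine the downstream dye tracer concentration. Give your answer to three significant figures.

Conservation of mass: C = (6440·0 + 280.0·27.00 + 1260·187.0) / 7980 = 243200/7980 = 30.47 mg/L.

30.5 mg/L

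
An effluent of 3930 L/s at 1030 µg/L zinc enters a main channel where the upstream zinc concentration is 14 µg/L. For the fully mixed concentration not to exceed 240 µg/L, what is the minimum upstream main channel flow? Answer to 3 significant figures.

13700 L/s

Set C_mix = 240: (Q·14.00 + 3930·1030) / (Q + 3930) = 240
→ Q = 3930·(1030 − 240)/(240 − 14.00) = 13740 L/s.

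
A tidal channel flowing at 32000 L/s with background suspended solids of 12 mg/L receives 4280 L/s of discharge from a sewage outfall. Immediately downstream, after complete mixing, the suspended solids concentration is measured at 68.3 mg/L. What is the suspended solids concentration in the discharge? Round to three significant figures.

489 mg/L

Mass balance: 32000·12.00 + 4280·Cₑ = 36280·68.30
→ Cₑ = (36280·68.30 − 32000·12.00) / 4280 = 489.2 mg/L.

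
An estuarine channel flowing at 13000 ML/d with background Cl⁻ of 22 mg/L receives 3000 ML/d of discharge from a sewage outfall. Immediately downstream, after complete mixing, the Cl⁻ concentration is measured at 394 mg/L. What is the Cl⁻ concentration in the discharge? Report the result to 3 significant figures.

2010 mg/L

Mass balance: 13000·22.00 + 3000·Cₑ = 16000·394.0
→ Cₑ = (16000·394.0 − 13000·22.00) / 3000 = 2006 mg/L.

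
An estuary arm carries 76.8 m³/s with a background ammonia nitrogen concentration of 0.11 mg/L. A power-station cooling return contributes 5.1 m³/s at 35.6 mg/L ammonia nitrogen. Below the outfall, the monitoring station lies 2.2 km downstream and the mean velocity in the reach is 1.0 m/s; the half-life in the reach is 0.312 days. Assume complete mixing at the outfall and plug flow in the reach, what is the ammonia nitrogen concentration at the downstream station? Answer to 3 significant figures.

Flow-weighted average: C = (76.80·0.1100 + 5.100·35.60) / 81.90 = 190.0/81.90 = 2.320 mg/L.
Travel time t = 2.2·1000 / 1.0 = 2200 s = 0.6111 h.
Half-life 0.312 d → k = ln 2 / 0.312 = 2.222 d⁻¹.
Applying C = C₀e^(−kt): 2.320 × 0.9450 = 2.192 mg/L.

2.19 mg/L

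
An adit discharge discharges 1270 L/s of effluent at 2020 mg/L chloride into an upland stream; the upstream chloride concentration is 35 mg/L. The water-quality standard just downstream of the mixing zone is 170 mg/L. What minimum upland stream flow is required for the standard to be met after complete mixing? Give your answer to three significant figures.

17400 L/s

Set C_mix = 170: (Q·35.00 + 1270·2020) / (Q + 1270) = 170
→ Q = 1270·(2020 − 170)/(170 − 35.00) = 17400 L/s.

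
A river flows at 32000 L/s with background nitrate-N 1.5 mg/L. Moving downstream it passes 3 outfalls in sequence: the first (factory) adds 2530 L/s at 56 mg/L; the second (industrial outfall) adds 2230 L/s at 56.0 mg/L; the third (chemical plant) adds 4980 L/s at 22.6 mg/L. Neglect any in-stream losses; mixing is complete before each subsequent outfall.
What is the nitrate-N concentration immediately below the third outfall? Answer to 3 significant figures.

After outfall 1: Q = 32000 + 2530 = 34530 L/s; C = (32000·1.500 + 2530·56.00)/34530 = 5.493 mg/L.
After outfall 2: Q = 34530 + 2230 = 36760 L/s; C = (34530·5.493 + 2230·56.00)/36760 = 8.557 mg/L.
After outfall 3: Q = 36760 + 4980 = 41740 L/s; C = (36760·8.557 + 4980·22.60)/41740 = 10.23 mg/L.

10.2 mg/L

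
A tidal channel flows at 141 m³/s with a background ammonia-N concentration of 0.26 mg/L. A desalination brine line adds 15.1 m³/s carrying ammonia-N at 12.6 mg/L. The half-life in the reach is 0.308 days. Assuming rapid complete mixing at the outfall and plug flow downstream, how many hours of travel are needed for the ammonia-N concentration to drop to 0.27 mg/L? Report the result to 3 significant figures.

Conservation of mass: C = (141.0·0.2600 + 15.10·12.60) / 156.1 = 226.9/156.1 = 1.454 mg/L.
Half-life 0.308 d → k = ln 2 / 0.308 = 2.250 d⁻¹.
1.454·exp(−k·t) = 0.27 → t = ln(1.454/0.27)/k = 64630 s = 17.95 h.

18.0 h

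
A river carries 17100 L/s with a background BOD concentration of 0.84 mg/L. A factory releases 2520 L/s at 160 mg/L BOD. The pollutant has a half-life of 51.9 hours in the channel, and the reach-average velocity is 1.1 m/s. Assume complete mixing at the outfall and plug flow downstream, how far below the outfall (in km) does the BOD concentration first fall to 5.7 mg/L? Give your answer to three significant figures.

391 km

Conservation of mass: C = (17100·0.8400 + 2520·160.0) / 19620 = 417600/19620 = 21.28 mg/L.
Half-life 51.9 h → k = ln 2 / 51.9 = 0.01336 h⁻¹ = 0.3205 d⁻¹.
Set 21.28·exp(−k·t) = 5.7 → t = ln(21.28/5.7)/k = 355100 s = 98.64 h.
Distance = v·t = 1.1·355100 = 390600 m = 390.6 km.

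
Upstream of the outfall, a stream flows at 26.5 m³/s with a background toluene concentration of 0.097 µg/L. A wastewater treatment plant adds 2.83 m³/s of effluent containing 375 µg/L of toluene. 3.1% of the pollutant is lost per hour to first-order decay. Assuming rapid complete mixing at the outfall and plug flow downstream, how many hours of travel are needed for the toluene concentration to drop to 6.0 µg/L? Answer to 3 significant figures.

Conservation of mass: C = (26.50·0.09700 + 2.830·375.0) / 29.33 = 1064/29.33 = 36.27 µg/L.
3.1%/h lost → k = −ln(1 − 0.031) = 0.03149 h⁻¹.
36.27·exp(−k·t) = 6.0 → t = ln(36.27/6.0)/k = 205700 s = 57.14 h.

57.1 h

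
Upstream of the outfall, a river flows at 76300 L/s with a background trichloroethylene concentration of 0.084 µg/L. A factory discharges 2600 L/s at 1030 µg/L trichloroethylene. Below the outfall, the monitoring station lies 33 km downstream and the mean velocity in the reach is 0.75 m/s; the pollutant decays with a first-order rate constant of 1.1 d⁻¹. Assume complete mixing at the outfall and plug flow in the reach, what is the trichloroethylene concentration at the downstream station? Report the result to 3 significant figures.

19.4 µg/L

Mixed concentration C = ΣQC/ΣQ = (76300·0.08400 + 2600·1030) / 78900 = 2684000/78900 = 34.02 µg/L.
Travel time t = 33·1000 / 0.75 = 44000 s = 12.22 h.
Applying C = C₀e^(−kt): 34.02 × 0.5711 = 19.43 µg/L.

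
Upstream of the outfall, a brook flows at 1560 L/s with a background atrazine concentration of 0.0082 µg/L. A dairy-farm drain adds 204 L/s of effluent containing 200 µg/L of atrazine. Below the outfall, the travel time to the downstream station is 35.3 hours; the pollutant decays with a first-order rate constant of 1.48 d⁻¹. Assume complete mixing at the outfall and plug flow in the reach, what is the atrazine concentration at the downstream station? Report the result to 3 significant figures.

2.62 µg/L

Mass balance: C = (1560·0.008200 + 204.0·200.0) / 1764 = 40810/1764 = 23.14 µg/L.
After decay, C = 23.14 × e^(−kt) = 23.14 × 0.1134 = 2.624 µg/L.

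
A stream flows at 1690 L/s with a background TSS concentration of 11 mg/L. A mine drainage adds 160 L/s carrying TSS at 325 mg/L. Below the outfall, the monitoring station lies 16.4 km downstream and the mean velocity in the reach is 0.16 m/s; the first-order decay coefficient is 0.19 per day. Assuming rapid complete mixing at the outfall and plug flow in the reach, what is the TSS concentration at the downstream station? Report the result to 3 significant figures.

30.5 mg/L

Mass balance: C = (1690·11.00 + 160.0·325.0) / 1850 = 70590/1850 = 38.16 mg/L.
Travel time t = 16.4·1000 / 0.16 = 102500 s = 28.47 h.
Decay over the reach: 38.16·exp(−kt) = 38.16·0.7982 = 30.46 mg/L.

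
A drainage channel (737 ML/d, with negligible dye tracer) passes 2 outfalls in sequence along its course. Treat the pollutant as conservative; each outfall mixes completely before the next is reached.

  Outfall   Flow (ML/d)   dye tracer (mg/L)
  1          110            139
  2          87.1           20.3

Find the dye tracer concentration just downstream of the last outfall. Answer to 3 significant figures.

Below outfall 1: Q → 847.0 ML/d, C = (737.0·0 + 110.0·139.0)/847.0 = 18.05 mg/L.
Below outfall 2: Q → 934.1 ML/d, C = (847.0·18.05 + 87.10·20.30)/934.1 = 18.26 mg/L.

18.3 mg/L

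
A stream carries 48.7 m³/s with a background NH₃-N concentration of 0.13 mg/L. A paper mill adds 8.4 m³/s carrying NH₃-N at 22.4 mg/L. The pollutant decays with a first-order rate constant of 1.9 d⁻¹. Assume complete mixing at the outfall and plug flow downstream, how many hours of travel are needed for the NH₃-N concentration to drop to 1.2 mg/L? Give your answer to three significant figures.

Mass balance: C = (48.70·0.1300 + 8.400·22.40) / 57.10 = 194.5/57.10 = 3.406 mg/L.
3.406·exp(−k·t) = 1.2 → t = ln(3.406/1.2)/k = 47440 s = 13.18 h.

13.2 h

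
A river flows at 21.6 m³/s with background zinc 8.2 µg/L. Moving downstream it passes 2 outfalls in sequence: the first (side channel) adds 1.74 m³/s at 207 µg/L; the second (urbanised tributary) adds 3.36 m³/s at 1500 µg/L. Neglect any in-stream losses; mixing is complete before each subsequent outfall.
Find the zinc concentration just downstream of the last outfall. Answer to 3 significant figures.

Below outfall 1: Q → 23.34 m³/s, C = (21.60·8.200 + 1.740·207.0)/23.34 = 23.02 µg/L.
Below outfall 2: Q → 26.70 m³/s, C = (23.34·23.02 + 3.360·1500)/26.70 = 208.9 µg/L.

209 µg/L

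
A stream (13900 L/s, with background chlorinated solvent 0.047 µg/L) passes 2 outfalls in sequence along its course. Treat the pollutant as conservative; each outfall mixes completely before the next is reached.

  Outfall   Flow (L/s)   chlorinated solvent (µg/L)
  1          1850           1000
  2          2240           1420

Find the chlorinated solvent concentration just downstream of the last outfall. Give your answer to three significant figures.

After outfall 1: Q = 13900 + 1850 = 15750 L/s; C = (13900·0.04700 + 1850·1000)/15750 = 117.5 µg/L.
After outfall 2: Q = 15750 + 2240 = 17990 L/s; C = (15750·117.5 + 2240·1420)/17990 = 279.7 µg/L.

280 µg/L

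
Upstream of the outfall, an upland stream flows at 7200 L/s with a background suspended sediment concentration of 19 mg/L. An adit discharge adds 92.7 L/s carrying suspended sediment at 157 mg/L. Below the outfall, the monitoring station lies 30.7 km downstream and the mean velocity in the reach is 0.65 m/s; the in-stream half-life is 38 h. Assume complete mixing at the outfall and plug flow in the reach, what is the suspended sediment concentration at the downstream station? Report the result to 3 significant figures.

16.3 mg/L

Conservation of mass: C = (7200·19.00 + 92.70·157.0) / 7293 = 151400/7293 = 20.75 mg/L.
Travel time t = 30.7·1000 / 0.65 = 47230 s = 13.12 h.
Half-life 38 h → k = ln 2 / 38 = 0.01824 h⁻¹ = 0.4378 d⁻¹.
First-order decay: C = 20.75·exp(−k·t) = 20.75·0.7872 = 16.34 mg/L.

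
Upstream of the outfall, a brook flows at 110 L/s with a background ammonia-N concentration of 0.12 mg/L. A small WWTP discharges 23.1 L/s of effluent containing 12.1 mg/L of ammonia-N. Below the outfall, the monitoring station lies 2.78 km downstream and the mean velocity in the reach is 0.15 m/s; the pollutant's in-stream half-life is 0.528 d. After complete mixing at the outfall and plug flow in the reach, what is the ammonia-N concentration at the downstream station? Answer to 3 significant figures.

Mixed concentration C = ΣQC/ΣQ = (110.0·0.1200 + 23.10·12.10) / 133.1 = 292.7/133.1 = 2.199 mg/L.
Travel time t = 2.78·1000 / 0.15 = 18530 s = 5.148 h.
Half-life 0.528 d → k = ln 2 / 0.528 = 1.313 d⁻¹.
Decay over the reach: 2.199·exp(−kt) = 2.199·0.7546 = 1.659 mg/L.

1.66 mg/L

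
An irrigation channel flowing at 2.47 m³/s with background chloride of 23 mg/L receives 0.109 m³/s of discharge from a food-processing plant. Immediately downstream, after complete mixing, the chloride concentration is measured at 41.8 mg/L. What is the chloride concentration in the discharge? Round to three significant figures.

468 mg/L

Mass balance: 2.470·23.00 + 0.1090·Cₑ = 2.579·41.80
→ Cₑ = (2.579·41.80 − 2.470·23.00) / 0.1090 = 467.8 mg/L.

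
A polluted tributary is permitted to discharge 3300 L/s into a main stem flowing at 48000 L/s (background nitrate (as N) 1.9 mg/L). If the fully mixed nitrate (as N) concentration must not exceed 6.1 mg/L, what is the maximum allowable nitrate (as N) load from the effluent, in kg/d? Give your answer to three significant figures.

19200 kg/d

Mass balance at the limit: 48000·1.900 + 3300·Cₑ = 51300·6.1 → Cₑ = 67.19 mg/L.
3300 L/s = 3.300 m³/s. Load = 3.300 m³/s × 67.19 g/m³ × 86 400 s/d = 19160 kg/d.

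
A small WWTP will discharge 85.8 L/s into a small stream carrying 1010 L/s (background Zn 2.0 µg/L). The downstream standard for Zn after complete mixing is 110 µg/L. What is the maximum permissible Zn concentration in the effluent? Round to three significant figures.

At the limit, (Qr·Cr + Qe·Cₑ)/(Qr + Qe) = 110:
Cₑ = (1096·110 − 1010·2.000) / 85.80 = 1381 µg/L.

1380 µg/L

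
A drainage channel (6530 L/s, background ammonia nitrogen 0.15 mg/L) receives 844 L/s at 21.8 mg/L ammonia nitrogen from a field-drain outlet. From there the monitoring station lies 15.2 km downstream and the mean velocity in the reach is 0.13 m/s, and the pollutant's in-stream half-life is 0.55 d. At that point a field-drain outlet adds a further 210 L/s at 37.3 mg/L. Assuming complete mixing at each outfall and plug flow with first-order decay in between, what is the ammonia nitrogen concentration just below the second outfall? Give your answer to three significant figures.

1.50 mg/L

Conservation of mass: C = (6530·0.1500 + 844.0·21.80) / 7374 = 19380/7374 = 2.628 mg/L; combined flow 7374 L/s.
Travel time t = 15.2·1000 / 0.13 = 116900 s = 32.48 h.
Half-life 0.55 d → k = ln 2 / 0.55 = 1.260 d⁻¹.
After decay, C = 2.628 × e^(−kt) = 2.628 × 0.1817 = 0.4775 mg/L.
Second outfall: C = (7374·0.4775 + 210.0·37.30)/7584 = 1.497 mg/L.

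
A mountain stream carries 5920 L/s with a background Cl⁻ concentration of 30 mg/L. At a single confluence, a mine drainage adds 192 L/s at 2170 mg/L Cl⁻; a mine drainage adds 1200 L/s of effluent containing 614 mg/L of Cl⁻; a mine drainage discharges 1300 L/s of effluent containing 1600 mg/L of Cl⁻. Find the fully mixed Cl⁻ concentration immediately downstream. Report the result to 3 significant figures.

Mixed concentration C = ΣQC/ΣQ = (5920·30.00 + 192.0·2170 + 1200·614.0 + 1300·1600) / 8612 = 3411000/8612 = 396.1 mg/L.

396 mg/L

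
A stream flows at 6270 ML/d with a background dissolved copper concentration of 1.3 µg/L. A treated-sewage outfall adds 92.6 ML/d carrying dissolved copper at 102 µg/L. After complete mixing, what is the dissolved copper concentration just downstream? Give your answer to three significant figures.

2.77 µg/L

After mixing, C = (6270·1.300 + 92.60·102.0) / 6363 = 17600/6363 = 2.766 µg/L.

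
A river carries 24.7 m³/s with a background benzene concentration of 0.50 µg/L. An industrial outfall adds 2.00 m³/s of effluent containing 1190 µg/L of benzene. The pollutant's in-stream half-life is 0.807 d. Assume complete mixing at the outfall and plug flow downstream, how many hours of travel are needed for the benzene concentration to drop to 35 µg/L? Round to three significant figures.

26.3 h

Mixed concentration C = ΣQC/ΣQ = (24.70·0.5000 + 2.000·1190) / 26.70 = 2392/26.70 = 89.60 µg/L.
Half-life 0.807 d → k = ln 2 / 0.807 = 0.8589 d⁻¹.
89.60·exp(−k·t) = 35 → t = ln(89.60/35)/k = 94560 s = 26.27 h.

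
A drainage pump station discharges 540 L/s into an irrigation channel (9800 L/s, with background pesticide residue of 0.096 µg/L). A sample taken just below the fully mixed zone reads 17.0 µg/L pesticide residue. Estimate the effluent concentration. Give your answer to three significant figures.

Mass balance: 9800·0.09600 + 540.0·Cₑ = 10340·17.00
→ Cₑ = (10340·17.00 − 9800·0.09600) / 540.0 = 323.8 µg/L.

324 µg/L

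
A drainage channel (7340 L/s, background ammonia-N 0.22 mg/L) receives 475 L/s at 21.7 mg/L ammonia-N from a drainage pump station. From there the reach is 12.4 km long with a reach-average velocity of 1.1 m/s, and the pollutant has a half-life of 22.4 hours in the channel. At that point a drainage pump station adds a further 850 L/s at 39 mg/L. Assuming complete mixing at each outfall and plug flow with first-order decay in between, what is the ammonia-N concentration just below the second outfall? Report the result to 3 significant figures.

5.07 mg/L

Mass balance: C = (7340·0.2200 + 475.0·21.70) / 7815 = 11920/7815 = 1.526 mg/L; combined flow 7815 L/s.
Travel time t = 12.4·1000 / 1.1 = 11270 s = 3.131 h.
Half-life 22.4 h → k = ln 2 / 22.4 = 0.03094 h⁻¹ = 0.7427 d⁻¹.
First-order decay: C = 1.526·exp(−k·t) = 1.526·0.9077 = 1.385 mg/L.
Second outfall: C = (7815·1.385 + 850.0·39.00)/8665 = 5.075 mg/L.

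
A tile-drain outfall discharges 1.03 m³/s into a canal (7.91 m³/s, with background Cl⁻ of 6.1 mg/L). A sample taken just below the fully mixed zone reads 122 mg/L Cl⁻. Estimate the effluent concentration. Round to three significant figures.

1010 mg/L

Mass balance: 7.910·6.100 + 1.030·Cₑ = 8.940·122.0
→ Cₑ = (8.940·122.0 − 7.910·6.100) / 1.030 = 1012 mg/L.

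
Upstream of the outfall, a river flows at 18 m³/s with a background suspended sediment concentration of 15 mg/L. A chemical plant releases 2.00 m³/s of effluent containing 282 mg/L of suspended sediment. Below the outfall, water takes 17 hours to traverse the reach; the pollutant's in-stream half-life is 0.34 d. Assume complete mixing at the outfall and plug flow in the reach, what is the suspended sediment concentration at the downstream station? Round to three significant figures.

9.84 mg/L

Flow-weighted average: C = (18.00·15.00 + 2.000·282.0) / 20.00 = 834.0/20.00 = 41.70 mg/L.
Half-life 0.34 d → k = ln 2 / 0.34 = 2.039 d⁻¹.
First-order decay: C = 41.70·exp(−k·t) = 41.70·0.2360 = 9.840 mg/L.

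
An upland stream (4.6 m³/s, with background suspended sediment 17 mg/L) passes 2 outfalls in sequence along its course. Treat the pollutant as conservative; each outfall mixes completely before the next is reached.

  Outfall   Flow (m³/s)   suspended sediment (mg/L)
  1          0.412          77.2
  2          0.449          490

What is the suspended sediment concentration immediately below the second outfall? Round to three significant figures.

60.4 mg/L

After outfall 1: Q = 4.600 + 0.4120 = 5.012 m³/s; C = (4.600·17.00 + 0.4120·77.20)/5.012 = 21.95 mg/L.
After outfall 2: Q = 5.012 + 0.4490 = 5.461 m³/s; C = (5.012·21.95 + 0.4490·490.0)/5.461 = 60.43 mg/L.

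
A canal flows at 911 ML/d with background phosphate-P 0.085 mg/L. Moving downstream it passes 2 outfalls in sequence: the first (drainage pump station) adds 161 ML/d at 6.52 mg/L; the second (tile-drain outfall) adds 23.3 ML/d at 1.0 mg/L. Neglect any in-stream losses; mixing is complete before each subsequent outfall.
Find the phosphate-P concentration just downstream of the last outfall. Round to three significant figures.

1.05 mg/L

Outfall 1: combined Q = 1072 ML/d; C = (911.0·0.08500 + 161.0·6.520)/1072 = 1.051 mg/L.
Outfall 2: combined Q = 1095 ML/d; C = (1072·1.051 + 23.30·1.000)/1095 = 1.050 mg/L.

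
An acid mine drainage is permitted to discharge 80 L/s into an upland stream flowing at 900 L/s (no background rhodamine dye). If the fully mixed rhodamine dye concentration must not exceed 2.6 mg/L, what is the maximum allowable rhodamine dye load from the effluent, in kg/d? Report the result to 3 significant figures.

220 kg/d

Mass balance at the limit: 900.0·0 + 80.00·Cₑ = 980.0·2.6 → Cₑ = 31.85 mg/L.
80.00 L/s = 0.08000 m³/s. Load = 0.08000 m³/s × 31.85 g/m³ × 86 400 s/d = 220.1 kg/d.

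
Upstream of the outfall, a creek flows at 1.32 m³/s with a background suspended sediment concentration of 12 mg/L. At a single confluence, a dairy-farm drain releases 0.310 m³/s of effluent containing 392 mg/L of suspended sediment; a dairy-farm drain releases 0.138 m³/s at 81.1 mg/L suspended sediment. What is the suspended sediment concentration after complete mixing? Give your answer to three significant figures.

84.0 mg/L

Conservation of mass: C = (1.320·12.00 + 0.3100·392.0 + 0.1380·81.10) / 1.768 = 148.6/1.768 = 84.02 mg/L.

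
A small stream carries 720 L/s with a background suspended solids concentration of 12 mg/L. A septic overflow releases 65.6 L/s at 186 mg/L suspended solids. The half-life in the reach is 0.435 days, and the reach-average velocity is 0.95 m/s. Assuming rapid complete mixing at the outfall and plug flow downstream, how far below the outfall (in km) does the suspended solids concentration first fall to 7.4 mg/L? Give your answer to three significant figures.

65.8 km

Conservation of mass: C = (720.0·12.00 + 65.60·186.0) / 785.6 = 20840/785.6 = 26.53 mg/L.
Half-life 0.435 d → k = ln 2 / 0.435 = 1.593 d⁻¹.
Set 26.53·exp(−k·t) = 7.4 → t = ln(26.53/7.4)/k = 69230 s = 19.23 h.
Distance = v·t = 0.95·69230 = 65770 m = 65.77 km.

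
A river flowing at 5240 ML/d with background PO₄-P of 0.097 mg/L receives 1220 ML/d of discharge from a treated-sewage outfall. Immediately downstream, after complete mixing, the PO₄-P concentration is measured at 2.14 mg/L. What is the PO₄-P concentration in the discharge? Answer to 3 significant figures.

Mass balance: 5240·0.09700 + 1220·Cₑ = 6460·2.140
→ Cₑ = (6460·2.140 − 5240·0.09700) / 1220 = 10.91 mg/L.

10.9 mg/L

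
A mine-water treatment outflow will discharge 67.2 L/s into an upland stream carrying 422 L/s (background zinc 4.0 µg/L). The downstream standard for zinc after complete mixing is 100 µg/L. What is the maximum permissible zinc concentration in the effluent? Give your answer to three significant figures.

At the limit, (Qr·Cr + Qe·Cₑ)/(Qr + Qe) = 100:
Cₑ = (489.2·100 − 422.0·4.000) / 67.20 = 702.9 µg/L.

703 µg/L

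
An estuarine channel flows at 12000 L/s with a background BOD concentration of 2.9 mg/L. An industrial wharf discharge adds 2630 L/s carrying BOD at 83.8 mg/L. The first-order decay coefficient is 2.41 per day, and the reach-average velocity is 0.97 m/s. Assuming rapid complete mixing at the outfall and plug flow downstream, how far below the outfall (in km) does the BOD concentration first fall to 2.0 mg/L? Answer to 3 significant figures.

75.3 km

After mixing, C = (12000·2.900 + 2630·83.80) / 14630 = 255200/14630 = 17.44 mg/L.
Set 17.44·exp(−k·t) = 2.0 → t = ln(17.44/2.0)/k = 77650 s = 21.57 h.
Distance = v·t = 0.97·77650 = 75320 m = 75.32 km.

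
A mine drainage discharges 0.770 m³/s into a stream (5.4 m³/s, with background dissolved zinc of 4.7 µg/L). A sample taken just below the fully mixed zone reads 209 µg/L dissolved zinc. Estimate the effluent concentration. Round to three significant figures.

Mass balance: 5.400·4.700 + 0.7700·Cₑ = 6.170·209.0
→ Cₑ = (6.170·209.0 − 5.400·4.700) / 0.7700 = 1642 µg/L.

1640 µg/L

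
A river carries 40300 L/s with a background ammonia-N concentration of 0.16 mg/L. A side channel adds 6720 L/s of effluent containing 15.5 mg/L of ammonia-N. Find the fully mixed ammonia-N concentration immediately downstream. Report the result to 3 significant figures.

2.35 mg/L

Mass balance: C = (40300·0.1600 + 6720·15.50) / 47020 = 110600/47020 = 2.352 mg/L.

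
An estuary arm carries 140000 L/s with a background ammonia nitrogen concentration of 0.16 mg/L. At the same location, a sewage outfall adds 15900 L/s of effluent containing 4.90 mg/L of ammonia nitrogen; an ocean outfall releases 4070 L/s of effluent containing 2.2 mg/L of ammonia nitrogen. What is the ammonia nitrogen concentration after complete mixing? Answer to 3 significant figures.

Conservation of mass: C = (140000·0.1600 + 15900·4.900 + 4070·2.200) / 160000 = 109300/160000 = 0.6830 mg/L.

0.683 mg/L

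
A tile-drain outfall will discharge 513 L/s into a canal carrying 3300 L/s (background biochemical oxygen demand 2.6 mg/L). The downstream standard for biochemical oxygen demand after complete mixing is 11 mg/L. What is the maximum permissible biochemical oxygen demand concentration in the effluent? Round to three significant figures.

At the limit, (Qr·Cr + Qe·Cₑ)/(Qr + Qe) = 11:
Cₑ = (3813·11 − 3300·2.600) / 513.0 = 65.04 mg/L.

65.0 mg/L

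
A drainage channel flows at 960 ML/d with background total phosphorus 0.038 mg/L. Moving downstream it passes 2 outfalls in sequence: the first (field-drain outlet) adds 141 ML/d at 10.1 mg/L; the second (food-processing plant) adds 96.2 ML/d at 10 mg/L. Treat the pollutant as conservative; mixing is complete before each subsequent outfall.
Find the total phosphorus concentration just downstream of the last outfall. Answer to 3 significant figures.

Below outfall 1: Q → 1101 ML/d, C = (960.0·0.03800 + 141.0·10.10)/1101 = 1.327 mg/L.
Below outfall 2: Q → 1197 ML/d, C = (1101·1.327 + 96.20·10.00)/1197 = 2.024 mg/L.

2.02 mg/L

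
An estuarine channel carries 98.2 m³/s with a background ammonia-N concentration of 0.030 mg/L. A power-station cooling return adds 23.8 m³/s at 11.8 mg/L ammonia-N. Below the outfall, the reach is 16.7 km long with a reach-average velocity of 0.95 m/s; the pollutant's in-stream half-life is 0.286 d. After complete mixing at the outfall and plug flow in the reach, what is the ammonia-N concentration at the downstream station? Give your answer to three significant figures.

1.42 mg/L

Mass balance: C = (98.20·0.03000 + 23.80·11.80) / 122.0 = 283.8/122.0 = 2.326 mg/L.
Travel time t = 16.7·1000 / 0.95 = 17580 s = 4.883 h.
Half-life 0.286 d → k = ln 2 / 0.286 = 2.424 d⁻¹.
First-order decay: C = 2.326·exp(−k·t) = 2.326·0.6107 = 1.421 mg/L.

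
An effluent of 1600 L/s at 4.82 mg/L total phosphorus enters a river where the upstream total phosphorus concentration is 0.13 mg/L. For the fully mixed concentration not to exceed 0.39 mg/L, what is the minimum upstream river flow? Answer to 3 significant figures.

27300 L/s

Set C_mix = 0.39: (Q·0.1300 + 1600·4.820) / (Q + 1600) = 0.39
→ Q = 1600·(4.820 − 0.39)/(0.39 − 0.1300) = 27260 L/s.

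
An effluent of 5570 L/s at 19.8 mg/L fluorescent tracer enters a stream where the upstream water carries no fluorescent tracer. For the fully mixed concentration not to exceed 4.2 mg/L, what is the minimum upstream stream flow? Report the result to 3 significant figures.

Set C_mix = 4.2: (Q·0 + 5570·19.80) / (Q + 5570) = 4.2
→ Q = 5570·(19.80 − 4.2)/(4.2 − 0) = 20690 L/s.

20700 L/s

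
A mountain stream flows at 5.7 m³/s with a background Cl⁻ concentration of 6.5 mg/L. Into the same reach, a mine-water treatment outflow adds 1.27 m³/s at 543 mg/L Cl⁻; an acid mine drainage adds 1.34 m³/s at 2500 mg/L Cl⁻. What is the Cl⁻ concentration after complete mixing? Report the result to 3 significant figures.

491 mg/L

After mixing, C = (5.700·6.500 + 1.270·543.0 + 1.340·2500) / 8.310 = 4077/8.310 = 490.6 mg/L.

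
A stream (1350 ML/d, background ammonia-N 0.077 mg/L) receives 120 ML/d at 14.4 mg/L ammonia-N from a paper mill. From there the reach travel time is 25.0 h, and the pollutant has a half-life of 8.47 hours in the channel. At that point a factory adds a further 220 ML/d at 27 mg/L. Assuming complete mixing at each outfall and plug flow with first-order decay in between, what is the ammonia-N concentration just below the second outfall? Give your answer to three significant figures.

Mass balance: C = (1350·0.07700 + 120.0·14.40) / 1470 = 1832/1470 = 1.246 mg/L; combined flow 1470 ML/d.
Half-life 8.47 h → k = ln 2 / 8.47 = 0.08184 h⁻¹ = 1.964 d⁻¹.
First-order decay: C = 1.246·exp(−k·t) = 1.246·0.1293 = 0.1611 mg/L.
At the second outfall, C = (1470·0.1611 + 220.0·27.00) / (1470 + 220.0) = 3.655 mg/L.

3.65 mg/L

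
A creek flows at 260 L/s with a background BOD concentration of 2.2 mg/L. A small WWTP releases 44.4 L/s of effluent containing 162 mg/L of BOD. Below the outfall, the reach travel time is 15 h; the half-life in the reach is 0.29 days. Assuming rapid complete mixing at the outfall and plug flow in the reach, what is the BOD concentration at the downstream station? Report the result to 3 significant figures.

5.73 mg/L

Mixed concentration C = ΣQC/ΣQ = (260.0·2.200 + 44.40·162.0) / 304.4 = 7765/304.4 = 25.51 mg/L.
Half-life 0.29 d → k = ln 2 / 0.29 = 2.390 d⁻¹.
First-order decay: C = 25.51·exp(−k·t) = 25.51·0.2245 = 5.727 mg/L.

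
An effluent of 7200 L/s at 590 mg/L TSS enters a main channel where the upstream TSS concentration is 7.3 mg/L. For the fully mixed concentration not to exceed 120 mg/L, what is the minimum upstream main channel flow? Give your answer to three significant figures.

30000 L/s

Set C_mix = 120: (Q·7.300 + 7200·590.0) / (Q + 7200) = 120
→ Q = 7200·(590.0 − 120)/(120 − 7.300) = 30030 L/s.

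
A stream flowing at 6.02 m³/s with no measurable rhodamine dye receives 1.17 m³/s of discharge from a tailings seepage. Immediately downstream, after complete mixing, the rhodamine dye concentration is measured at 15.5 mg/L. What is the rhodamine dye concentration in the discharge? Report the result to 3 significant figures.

Mass balance: 6.020·0 + 1.170·Cₑ = 7.190·15.50
→ Cₑ = (7.190·15.50 − 6.020·0) / 1.170 = 95.25 mg/L.

95.3 mg/L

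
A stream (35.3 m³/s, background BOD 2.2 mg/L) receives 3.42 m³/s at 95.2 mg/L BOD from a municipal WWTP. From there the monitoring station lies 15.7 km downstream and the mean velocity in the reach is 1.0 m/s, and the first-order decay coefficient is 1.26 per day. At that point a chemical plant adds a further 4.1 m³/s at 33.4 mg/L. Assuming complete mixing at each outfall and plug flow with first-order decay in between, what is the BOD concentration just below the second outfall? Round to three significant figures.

Mass balance: C = (35.30·2.200 + 3.420·95.20) / 38.72 = 403.2/38.72 = 10.41 mg/L; combined flow 38.72 m³/s.
Travel time t = 15.7·1000 / 1.0 = 15700 s = 4.361 h.
Applying C = C₀e^(−kt): 10.41 × 0.7954 = 8.283 mg/L.
Second outfall: C = (38.72·8.283 + 4.100·33.40)/42.82 = 10.69 mg/L.

10.7 mg/L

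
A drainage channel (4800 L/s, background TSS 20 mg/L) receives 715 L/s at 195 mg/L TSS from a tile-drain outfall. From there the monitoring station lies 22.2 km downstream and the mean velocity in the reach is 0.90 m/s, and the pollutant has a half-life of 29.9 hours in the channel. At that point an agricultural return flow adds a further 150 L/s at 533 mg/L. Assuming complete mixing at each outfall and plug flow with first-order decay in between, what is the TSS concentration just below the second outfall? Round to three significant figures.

49.6 mg/L

Mixed concentration C = ΣQC/ΣQ = (4800·20.00 + 715.0·195.0) / 5515 = 235400/5515 = 42.69 mg/L; combined flow 5515 L/s.
Travel time t = 22.2·1000 / 0.90 = 24670 s = 6.852 h.
Half-life 29.9 h → k = ln 2 / 29.9 = 0.02318 h⁻¹ = 0.5564 d⁻¹.
First-order decay: C = 42.69·exp(−k·t) = 42.69·0.8531 = 36.42 mg/L.
Second outfall: C = (5515·36.42 + 150.0·533.0)/5665 = 49.57 mg/L.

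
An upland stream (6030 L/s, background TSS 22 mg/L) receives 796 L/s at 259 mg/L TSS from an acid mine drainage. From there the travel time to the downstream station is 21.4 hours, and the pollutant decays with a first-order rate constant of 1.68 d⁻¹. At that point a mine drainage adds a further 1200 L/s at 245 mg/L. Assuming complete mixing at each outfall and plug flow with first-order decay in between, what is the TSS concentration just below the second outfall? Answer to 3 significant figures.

After mixing, C = (6030·22.00 + 796.0·259.0) / 6826 = 338800/6826 = 49.64 mg/L; combined flow 6826 L/s.
Applying C = C₀e^(−kt): 49.64 × 0.2236 = 11.10 mg/L.
Second outfall: C = (6826·11.10 + 1200·245.0)/8026 = 46.07 mg/L.

46.1 mg/L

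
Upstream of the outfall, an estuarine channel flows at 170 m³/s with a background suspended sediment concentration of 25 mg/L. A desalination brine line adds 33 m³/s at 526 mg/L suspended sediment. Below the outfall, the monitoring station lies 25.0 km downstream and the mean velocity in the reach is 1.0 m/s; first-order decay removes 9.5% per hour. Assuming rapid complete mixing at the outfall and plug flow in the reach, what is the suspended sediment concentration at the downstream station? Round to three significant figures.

Mixed concentration C = ΣQC/ΣQ = (170.0·25.00 + 33.00·526.0) / 203.0 = 21610/203.0 = 106.4 mg/L.
Travel time t = 25.0·1000 / 1.0 = 25000 s = 6.944 h.
9.5%/h lost → k = −ln(1 − 0.095) = 0.09982 h⁻¹.
Decay over the reach: 106.4·exp(−kt) = 106.4·0.5000 = 53.22 mg/L.

53.2 mg/L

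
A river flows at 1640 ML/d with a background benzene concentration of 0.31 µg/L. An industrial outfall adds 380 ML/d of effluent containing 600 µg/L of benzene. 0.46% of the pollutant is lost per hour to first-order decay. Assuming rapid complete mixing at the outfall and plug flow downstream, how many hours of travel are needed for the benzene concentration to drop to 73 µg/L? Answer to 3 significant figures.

95.0 h

Flow-weighted average: C = (1640·0.3100 + 380.0·600.0) / 2020 = 228500/2020 = 113.1 µg/L.
0.46%/h lost → k = −ln(1 − 0.0046) = 0.004611 h⁻¹.
113.1·exp(−k·t) = 73 → t = ln(113.1/73)/k = 342000 s = 95.00 h.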